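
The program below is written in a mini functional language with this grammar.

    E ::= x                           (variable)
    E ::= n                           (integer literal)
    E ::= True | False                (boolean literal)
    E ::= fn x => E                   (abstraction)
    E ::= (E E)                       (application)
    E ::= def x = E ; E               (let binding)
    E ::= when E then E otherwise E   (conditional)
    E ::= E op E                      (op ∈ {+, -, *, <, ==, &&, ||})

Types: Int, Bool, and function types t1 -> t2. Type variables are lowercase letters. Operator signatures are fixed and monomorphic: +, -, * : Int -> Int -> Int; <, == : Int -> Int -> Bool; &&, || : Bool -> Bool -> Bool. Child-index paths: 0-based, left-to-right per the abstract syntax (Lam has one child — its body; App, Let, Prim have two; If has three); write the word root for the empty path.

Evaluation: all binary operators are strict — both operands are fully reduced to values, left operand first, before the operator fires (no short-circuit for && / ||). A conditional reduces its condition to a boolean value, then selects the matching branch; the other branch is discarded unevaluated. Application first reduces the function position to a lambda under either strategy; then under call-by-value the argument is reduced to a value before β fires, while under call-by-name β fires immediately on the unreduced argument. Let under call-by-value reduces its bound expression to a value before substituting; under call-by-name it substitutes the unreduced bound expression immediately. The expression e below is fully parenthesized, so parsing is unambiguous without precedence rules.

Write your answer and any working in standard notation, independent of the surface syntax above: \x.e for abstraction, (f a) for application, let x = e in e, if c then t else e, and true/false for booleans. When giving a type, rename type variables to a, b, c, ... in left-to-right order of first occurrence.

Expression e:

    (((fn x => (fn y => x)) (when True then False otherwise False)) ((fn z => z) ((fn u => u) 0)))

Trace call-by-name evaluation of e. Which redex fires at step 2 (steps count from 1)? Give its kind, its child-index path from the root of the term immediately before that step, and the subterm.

Trace:
step 0: (((\x.(\y.x)) (if true then false else false)) ((\z.z) ((\u.u) 0)))
step 1: [beta@0] ((\y.(if true then false else false)) ((\z.z) ((\u.u) 0)))
step 2: [beta@root] (if true then false else false)

Answer: beta at root : ((\y.(if true then false else false)) ((\z.z) ((\u.u) 0)))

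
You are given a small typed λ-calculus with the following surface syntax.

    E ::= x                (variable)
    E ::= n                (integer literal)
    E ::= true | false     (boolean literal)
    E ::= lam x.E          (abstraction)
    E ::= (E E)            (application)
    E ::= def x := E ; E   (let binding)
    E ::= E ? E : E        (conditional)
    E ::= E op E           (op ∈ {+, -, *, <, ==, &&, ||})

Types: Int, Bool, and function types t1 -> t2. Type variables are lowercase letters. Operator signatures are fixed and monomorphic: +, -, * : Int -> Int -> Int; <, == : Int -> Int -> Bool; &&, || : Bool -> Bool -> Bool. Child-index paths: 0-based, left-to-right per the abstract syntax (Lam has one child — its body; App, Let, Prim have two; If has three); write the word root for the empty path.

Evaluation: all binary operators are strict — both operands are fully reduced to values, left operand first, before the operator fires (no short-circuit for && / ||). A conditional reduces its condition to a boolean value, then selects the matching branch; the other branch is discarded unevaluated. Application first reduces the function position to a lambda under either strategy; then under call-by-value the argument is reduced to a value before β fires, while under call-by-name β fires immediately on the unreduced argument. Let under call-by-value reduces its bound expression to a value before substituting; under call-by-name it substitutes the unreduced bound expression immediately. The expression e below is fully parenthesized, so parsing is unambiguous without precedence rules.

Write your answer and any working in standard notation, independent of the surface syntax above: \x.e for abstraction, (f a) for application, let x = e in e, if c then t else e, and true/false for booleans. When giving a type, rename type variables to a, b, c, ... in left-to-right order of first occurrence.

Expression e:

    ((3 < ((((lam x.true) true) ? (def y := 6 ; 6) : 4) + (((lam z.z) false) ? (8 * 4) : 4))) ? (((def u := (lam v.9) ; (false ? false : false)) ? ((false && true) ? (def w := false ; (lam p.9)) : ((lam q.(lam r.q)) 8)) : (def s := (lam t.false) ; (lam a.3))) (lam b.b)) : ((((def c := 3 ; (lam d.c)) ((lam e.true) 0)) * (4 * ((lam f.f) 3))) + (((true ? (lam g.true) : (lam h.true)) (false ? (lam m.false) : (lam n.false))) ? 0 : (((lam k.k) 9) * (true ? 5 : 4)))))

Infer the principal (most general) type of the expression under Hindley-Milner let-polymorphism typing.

Answer: Int

Derivation:
  unify Int ~ Int
\x._ : a -> Bool
  unify a -> Bool ~ Bool -> b
  unify a ~ Bool
  unify Bool ~ b
_ _ : Bool
  unify Bool ~ Bool
let y : Int
  unify Int ~ Int
  unify Int ~ Int
z : c
\z._ : c -> c
  unify c -> c ~ Bool -> d
  unify c ~ Bool
  unify Bool ~ d
_ _ : Bool
  unify Bool ~ Bool
  unify Int ~ Int
  unify Int ~ Int
  unify Int ~ Int
  unify Int ~ Int
  unify Int ~ Int
  unify Bool ~ Bool
\v._ : e -> Int
let u : forall. e -> Int
  unify Bool ~ Bool
  unify Bool ~ Bool
  unify Bool ~ Bool
  unify Bool ~ Bool
  unify Bool ~ Bool
  unify Bool ~ Bool
let w : Bool
\p._ : f -> Int
q : g
\r._ : h -> g
\q._ : g -> h -> g
  unify g -> h -> g ~ Int -> i
  unify g ~ Int
  unify h -> Int ~ i
_ _ : h -> Int
  unify f -> Int ~ h -> Int
  unify f ~ h
  unify Int ~ Int
\t._ : j -> Bool
let s : forall. j -> Bool
\a._ : k -> Int
  unify h -> Int ~ k -> Int
  unify h ~ k
  unify Int ~ Int
b : l
\b._ : l -> l
  unify k -> Int ~ (l -> l) -> m
  unify k ~ l -> l
  unify Int ~ m
_ _ : Int
let c : Int
c : Int
\d._ : n -> Int
\e._ : o -> Bool
  unify o -> Bool ~ Int -> p
  unify o ~ Int
  unify Bool ~ p
_ _ : Bool
  unify n -> Int ~ Bool -> q
  unify n ~ Bool
  unify Int ~ q
_ _ : Int
  unify Int ~ Int
  unify Int ~ Int
f : r
\f._ : r -> r
  unify r -> r ~ Int -> s
  unify r ~ Int
  unify Int ~ s
_ _ : Int
  unify Int ~ Int
  unify Int ~ Int
  unify Int ~ Int
  unify Bool ~ Bool
\g._ : t -> Bool
\h._ : u -> Bool
  unify t -> Bool ~ u -> Bool
  unify t ~ u
  unify Bool ~ Bool
  unify Bool ~ Bool
\m._ : v -> Bool
\n._ : w -> Bool
  unify v -> Bool ~ w -> Bool
  unify v ~ w
  unify Bool ~ Bool
  unify u -> Bool ~ (w -> Bool) -> x
  unify u ~ w -> Bool
  unify Bool ~ x
_ _ : Bool
  unify Bool ~ Bool
k : y
\k._ : y -> y
  unify y -> y ~ Int -> z
  unify y ~ Int
  unify Int ~ z
_ _ : Int
  unify Int ~ Int
  unify Bool ~ Bool
  unify Int ~ Int
  unify Int ~ Int
  unify Int ~ Int
  unify Int ~ Int
  unify Int ~ Int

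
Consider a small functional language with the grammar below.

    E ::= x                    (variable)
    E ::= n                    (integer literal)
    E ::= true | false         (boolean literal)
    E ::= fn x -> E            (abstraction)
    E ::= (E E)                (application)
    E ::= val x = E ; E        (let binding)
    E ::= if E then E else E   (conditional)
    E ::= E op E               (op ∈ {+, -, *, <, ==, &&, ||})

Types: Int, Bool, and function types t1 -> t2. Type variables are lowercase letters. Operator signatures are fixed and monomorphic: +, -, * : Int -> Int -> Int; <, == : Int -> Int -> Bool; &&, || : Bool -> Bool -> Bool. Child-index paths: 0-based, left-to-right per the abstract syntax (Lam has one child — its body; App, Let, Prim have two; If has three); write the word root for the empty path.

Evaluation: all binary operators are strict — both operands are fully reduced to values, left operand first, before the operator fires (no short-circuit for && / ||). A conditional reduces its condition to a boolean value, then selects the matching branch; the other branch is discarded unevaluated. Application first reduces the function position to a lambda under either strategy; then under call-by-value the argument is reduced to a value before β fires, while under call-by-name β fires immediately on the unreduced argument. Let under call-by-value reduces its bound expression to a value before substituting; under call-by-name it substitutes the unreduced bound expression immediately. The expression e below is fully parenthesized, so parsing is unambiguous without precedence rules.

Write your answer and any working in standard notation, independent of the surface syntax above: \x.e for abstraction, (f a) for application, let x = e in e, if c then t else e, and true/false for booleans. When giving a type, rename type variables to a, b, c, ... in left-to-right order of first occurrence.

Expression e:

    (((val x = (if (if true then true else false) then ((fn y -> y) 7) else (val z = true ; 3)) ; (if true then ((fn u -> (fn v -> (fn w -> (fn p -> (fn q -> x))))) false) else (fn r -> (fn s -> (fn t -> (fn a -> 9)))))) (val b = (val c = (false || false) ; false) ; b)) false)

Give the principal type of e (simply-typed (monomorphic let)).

Answer: a -> b -> Int

Working:
  unify Bool ~ Bool
  unify Bool ~ Bool
  unify Bool ~ Bool
y : a
\y._ : a -> a
  unify a -> a ~ Int -> b
  unify a ~ Int
  unify Int ~ b
_ _ : Int
let z : Bool
  unify Int ~ Int
let x : Int
  unify Bool ~ Bool
x : Int
\q._ : g -> Int
\p._ : f -> g -> Int
\w._ : e -> f -> g -> Int
\v._ : d -> e -> f -> g -> Int
\u._ : c -> d -> e -> f -> g -> Int
  unify c -> d -> e -> f -> g -> Int ~ Bool -> h
  unify c ~ Bool
  unify d -> e -> f -> g -> Int ~ h
_ _ : d -> e -> f -> g -> Int
\a._ : l -> Int
\t._ : k -> l -> Int
\s._ : j -> k -> l -> Int
\r._ : i -> j -> k -> l -> Int
  unify d -> e -> f -> g -> Int ~ i -> j -> k -> l -> Int
  unify d ~ i
  unify e -> f -> g -> Int ~ j -> k -> l -> Int
  unify e ~ j
  unify f -> g -> Int ~ k -> l -> Int
  unify f ~ k
  unify g -> Int ~ l -> Int
  unify g ~ l
  unify Int ~ Int
  unify Bool ~ Bool
  unify Bool ~ Bool
let c : Bool
let b : Bool
b : Bool
  unify i -> j -> k -> l -> Int ~ Bool -> m
  unify i ~ Bool
  unify j -> k -> l -> Int ~ m
_ _ : j -> k -> l -> Int
  unify j -> k -> l -> Int ~ Bool -> n
  unify j ~ Bool
  unify k -> l -> Int ~ n
_ _ : k -> l -> Int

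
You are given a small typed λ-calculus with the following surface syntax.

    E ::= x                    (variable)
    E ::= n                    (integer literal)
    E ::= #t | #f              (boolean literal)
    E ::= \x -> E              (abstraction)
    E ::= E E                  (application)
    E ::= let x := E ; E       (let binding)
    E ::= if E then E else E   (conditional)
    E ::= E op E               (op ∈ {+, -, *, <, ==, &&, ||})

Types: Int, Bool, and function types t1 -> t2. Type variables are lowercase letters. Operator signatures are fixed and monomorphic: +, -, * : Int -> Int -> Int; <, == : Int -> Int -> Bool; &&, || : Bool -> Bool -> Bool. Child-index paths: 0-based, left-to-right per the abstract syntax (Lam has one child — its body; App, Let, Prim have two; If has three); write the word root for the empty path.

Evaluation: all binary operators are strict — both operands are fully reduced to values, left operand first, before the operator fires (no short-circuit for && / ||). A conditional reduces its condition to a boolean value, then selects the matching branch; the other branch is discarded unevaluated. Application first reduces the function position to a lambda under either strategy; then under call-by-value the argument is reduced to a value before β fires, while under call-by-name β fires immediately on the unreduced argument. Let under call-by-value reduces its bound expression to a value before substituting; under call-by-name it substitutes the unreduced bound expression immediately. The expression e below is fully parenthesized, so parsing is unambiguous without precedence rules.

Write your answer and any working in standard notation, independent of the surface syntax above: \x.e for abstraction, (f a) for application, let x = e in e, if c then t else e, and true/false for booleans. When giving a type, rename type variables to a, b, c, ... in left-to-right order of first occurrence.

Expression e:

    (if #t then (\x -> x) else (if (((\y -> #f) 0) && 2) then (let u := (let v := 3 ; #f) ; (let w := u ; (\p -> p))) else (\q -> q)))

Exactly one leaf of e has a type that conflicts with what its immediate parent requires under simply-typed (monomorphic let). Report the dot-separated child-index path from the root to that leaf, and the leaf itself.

Answer: 2.0.1 : 2

Trace:
  unify Bool ~ Bool
x : a
\x._ : a -> a
\y._ : b -> Bool
  unify b -> Bool ~ Int -> c
  unify b ~ Int
  unify Bool ~ c
_ _ : Bool
  unify Bool ~ Bool
  unify Int ~ Bool
  FAIL: mismatch Int ~ Bool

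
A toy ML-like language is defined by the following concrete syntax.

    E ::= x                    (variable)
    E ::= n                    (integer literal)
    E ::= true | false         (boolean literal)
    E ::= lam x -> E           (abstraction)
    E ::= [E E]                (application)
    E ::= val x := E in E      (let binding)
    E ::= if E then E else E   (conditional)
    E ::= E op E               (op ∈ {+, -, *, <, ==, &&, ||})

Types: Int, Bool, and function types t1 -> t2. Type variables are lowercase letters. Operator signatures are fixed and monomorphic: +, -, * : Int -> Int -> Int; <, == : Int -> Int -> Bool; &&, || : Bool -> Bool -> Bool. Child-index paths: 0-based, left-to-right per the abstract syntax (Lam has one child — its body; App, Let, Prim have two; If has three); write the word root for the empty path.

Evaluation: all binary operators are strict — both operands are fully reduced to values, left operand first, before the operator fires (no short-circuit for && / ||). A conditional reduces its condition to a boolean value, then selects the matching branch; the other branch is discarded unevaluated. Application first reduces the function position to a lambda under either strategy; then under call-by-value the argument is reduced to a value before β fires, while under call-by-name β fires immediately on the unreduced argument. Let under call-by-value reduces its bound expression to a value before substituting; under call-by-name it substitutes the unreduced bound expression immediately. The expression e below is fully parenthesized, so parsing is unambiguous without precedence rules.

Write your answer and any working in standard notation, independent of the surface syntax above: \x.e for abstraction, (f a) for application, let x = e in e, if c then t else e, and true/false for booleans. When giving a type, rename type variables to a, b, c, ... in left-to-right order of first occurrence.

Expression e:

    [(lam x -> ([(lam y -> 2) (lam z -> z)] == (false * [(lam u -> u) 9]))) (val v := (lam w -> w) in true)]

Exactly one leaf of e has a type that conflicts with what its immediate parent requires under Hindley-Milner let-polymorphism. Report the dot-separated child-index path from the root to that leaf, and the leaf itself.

Working:
\y._ : b -> Int
z : c
\z._ : c -> c
  unify b -> Int ~ (c -> c) -> d
  unify b ~ c -> c
  unify Int ~ d
_ _ : Int
  unify Int ~ Int
  unify Bool ~ Int
  FAIL: mismatch Bool ~ Int

Answer: 0.0.1.0 : false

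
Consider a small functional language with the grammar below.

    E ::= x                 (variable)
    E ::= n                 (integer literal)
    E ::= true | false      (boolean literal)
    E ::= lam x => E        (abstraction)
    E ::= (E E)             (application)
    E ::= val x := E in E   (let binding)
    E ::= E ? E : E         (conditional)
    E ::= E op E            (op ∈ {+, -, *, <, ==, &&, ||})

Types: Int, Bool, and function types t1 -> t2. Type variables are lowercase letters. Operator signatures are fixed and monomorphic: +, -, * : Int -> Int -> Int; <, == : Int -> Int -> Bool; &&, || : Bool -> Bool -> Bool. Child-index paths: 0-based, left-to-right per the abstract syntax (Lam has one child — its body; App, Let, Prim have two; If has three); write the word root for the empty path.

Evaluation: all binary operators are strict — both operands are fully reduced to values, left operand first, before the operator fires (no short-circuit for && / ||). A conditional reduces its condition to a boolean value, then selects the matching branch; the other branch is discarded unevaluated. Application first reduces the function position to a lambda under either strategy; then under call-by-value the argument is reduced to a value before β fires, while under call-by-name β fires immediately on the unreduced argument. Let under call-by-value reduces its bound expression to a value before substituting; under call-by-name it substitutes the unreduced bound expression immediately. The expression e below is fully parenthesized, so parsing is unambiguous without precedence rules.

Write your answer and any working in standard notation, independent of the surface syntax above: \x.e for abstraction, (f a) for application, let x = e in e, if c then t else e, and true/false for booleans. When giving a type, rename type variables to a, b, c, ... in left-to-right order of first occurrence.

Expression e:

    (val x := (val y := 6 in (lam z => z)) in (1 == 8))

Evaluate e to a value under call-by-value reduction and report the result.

Answer: false

Working:
step 0: (let x = (let y = 6 in (\z.z)) in (1 == 8))
step 1: [let@0] (let x = (\z.z) in (1 == 8))
step 2: [let@root] (1 == 8)
step 3: [delta@root] false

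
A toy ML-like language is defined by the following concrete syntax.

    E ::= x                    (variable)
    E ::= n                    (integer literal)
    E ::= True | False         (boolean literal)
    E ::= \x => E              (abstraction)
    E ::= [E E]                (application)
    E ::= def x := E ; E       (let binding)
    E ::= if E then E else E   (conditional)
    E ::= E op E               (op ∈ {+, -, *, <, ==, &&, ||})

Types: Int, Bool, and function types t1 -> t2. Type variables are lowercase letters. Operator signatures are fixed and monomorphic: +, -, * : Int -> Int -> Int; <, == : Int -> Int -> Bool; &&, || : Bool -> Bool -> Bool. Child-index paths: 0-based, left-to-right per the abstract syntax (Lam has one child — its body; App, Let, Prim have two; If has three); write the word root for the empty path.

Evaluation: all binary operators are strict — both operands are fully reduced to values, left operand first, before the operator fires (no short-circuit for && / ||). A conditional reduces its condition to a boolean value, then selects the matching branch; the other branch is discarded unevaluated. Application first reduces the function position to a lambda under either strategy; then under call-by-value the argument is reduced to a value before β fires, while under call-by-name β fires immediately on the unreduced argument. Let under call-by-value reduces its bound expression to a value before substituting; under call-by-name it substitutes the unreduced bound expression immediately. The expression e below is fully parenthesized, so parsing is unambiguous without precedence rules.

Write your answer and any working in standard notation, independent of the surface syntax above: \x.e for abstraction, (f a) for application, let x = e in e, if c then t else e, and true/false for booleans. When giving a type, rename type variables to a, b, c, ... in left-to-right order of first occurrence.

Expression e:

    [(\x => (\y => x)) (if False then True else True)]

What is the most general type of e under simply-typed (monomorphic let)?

Answer: a -> Bool

Derivation:
x : a
\y._ : b -> a
\x._ : a -> b -> a
  unify Bool ~ Bool
  unify Bool ~ Bool
  unify a -> b -> a ~ Bool -> c
  unify a ~ Bool
  unify b -> Bool ~ c
_ _ : b -> Bool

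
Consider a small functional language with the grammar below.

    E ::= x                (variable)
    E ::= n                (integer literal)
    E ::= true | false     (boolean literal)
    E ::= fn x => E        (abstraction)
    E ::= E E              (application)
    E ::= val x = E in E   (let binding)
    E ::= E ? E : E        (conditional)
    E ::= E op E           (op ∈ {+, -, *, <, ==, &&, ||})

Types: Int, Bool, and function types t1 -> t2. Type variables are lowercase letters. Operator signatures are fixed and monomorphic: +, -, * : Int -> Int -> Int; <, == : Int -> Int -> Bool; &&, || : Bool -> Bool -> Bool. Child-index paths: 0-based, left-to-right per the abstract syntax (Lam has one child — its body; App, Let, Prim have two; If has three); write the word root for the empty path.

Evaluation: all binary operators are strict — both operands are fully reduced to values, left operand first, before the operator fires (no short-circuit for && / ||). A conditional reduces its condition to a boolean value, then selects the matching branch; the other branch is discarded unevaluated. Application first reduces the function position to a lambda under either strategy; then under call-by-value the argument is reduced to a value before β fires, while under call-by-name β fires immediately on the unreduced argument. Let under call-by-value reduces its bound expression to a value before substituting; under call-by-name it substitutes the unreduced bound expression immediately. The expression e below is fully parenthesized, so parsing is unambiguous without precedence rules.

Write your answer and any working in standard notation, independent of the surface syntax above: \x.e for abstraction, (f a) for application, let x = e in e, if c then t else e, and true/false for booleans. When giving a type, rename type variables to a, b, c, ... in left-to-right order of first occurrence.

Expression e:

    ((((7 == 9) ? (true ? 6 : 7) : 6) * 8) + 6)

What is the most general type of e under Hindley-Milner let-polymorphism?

Working:
  unify Int ~ Int
  unify Int ~ Int
  unify Bool ~ Bool
  unify Bool ~ Bool
  unify Int ~ Int
  unify Int ~ Int
  unify Int ~ Int
  unify Int ~ Int
  unify Int ~ Int
  unify Int ~ Int

Answer: Int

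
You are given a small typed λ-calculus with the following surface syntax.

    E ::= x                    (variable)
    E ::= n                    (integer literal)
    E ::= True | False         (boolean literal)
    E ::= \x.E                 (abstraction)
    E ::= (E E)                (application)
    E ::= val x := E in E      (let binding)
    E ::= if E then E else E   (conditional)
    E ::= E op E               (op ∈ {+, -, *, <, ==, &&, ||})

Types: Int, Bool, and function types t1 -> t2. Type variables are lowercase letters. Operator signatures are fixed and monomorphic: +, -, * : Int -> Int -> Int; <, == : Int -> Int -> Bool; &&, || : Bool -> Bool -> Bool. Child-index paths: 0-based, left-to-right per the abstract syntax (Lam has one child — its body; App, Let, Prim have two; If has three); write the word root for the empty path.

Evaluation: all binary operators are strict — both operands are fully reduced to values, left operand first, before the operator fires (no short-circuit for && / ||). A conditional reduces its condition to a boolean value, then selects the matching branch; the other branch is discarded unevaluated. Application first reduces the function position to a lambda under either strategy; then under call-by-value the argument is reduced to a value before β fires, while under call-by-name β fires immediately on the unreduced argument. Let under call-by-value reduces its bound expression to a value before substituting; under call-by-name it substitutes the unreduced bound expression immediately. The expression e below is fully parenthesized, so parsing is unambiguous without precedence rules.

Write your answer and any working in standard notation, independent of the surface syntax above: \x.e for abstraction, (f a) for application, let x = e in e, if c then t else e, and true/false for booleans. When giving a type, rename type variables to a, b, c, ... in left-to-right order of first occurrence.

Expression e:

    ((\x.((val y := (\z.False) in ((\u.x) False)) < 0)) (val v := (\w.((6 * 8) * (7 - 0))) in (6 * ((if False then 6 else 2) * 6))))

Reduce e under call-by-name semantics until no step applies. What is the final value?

Derivation:
step 0: ((\x.((let y = (\z.false) in ((\u.x) false)) < 0)) (let v = (\w.((6 * 8) * (7 - 0))) in (6 * ((if false then 6 else 2) * 6))))
step 1: [beta@root] ((let y = (\z.false) in ((\u.(let v = (\w.((6 * 8) * (7 - 0))) in (6 * ((if false then 6 else 2) * 6)))) false)) < 0)
step 2: [let@0] (((\u.(let v = (\w.((6 * 8) * (7 - 0))) in (6 * ((if false then 6 else 2) * 6)))) false) < 0)
step 3: [beta@0] ((let v = (\w.((6 * 8) * (7 - 0))) in (6 * ((if false then 6 else 2) * 6))) < 0)
step 4: [let@0] ((6 * ((if false then 6 else 2) * 6)) < 0)
step 5: [if@0.1.0] ((6 * (2 * 6)) < 0)
step 6: [delta@0.1] ((6 * 12) < 0)
step 7: [delta@0] (72 < 0)
step 8: [delta@root] false

Answer: false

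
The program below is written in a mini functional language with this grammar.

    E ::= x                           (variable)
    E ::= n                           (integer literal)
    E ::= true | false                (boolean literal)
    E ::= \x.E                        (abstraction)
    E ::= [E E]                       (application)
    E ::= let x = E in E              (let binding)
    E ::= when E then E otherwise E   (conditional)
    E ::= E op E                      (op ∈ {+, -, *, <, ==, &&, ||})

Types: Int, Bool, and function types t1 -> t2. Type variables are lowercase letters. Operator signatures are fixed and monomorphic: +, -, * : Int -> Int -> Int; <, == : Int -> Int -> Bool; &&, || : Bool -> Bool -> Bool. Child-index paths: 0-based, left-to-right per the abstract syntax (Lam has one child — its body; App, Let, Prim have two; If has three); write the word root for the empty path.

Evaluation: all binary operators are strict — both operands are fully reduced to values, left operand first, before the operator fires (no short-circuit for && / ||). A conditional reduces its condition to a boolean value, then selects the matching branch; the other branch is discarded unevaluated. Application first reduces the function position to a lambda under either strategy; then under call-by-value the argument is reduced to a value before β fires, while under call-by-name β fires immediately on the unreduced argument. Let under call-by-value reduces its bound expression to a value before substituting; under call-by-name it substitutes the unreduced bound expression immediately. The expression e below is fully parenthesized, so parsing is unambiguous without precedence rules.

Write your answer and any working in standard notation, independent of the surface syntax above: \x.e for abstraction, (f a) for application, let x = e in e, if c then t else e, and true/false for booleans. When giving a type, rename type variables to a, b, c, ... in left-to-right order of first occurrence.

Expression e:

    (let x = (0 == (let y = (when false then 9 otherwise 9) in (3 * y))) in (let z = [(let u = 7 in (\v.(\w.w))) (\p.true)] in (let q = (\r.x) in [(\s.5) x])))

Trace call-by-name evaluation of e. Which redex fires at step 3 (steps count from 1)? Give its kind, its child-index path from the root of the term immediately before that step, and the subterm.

Derivation:
step 0: (let x = (0 == (let y = (if false then 9 else 9) in (3 * y))) in (let z = ((let u = 7 in (\v.(\w.w))) (\p.true)) in (let q = (\r.x) in ((\s.5) x))))
step 1: [let@root] (let z = ((let u = 7 in (\v.(\w.w))) (\p.true)) in (let q = (\r.(0 == (let y = (if false then 9 else 9) in (3 * y)))) in ((\s.5) (0 == (let y = (if false then 9 else 9) in (3 * y))))))
step 2: [let@root] (let q = (\r.(0 == (let y = (if false then 9 else 9) in (3 * y)))) in ((\s.5) (0 == (let y = (if false then 9 else 9) in (3 * y)))))
step 3: [let@root] ((\s.5) (0 == (let y = (if false then 9 else 9) in (3 * y))))

Answer: let at root : (let q = (\r.(0 == (let y = (if false then 9 else 9) in (3 * y)))) in ((\s.5) (0 == (let y = (if false then 9 else 9) in (3 * y)))))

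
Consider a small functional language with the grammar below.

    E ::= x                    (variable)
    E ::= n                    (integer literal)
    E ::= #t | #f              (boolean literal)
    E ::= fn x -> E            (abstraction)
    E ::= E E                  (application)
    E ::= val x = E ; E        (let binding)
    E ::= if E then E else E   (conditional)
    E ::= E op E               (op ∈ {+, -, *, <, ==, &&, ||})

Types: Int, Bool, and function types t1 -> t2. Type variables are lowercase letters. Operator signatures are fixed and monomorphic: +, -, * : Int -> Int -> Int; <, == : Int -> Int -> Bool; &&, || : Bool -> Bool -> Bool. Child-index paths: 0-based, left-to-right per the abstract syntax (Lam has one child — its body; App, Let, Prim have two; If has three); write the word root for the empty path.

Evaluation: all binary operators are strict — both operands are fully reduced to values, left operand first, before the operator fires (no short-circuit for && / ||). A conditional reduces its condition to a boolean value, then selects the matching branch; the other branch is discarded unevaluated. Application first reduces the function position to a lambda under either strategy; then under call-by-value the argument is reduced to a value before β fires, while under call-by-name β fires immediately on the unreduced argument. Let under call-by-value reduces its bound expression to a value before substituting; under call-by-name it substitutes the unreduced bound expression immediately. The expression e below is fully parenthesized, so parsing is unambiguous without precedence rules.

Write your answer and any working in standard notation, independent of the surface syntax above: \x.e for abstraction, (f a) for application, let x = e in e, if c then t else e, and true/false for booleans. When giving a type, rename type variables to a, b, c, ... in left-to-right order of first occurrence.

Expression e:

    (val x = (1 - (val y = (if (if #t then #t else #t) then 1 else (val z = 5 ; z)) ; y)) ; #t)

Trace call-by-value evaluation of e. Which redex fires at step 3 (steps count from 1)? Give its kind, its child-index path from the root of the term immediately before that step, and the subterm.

Answer: let at 0.1 : (let y = 1 in y)

Working:
step 0: (let x = (1 - (let y = (if (if true then true else true) then 1 else (let z = 5 in z)) in y)) in true)
step 1: [if@0.1.0.0] (let x = (1 - (let y = (if true then 1 else (let z = 5 in z)) in y)) in true)
step 2: [if@0.1.0] (let x = (1 - (let y = 1 in y)) in true)
step 3: [let@0.1] (let x = (1 - 1) in true)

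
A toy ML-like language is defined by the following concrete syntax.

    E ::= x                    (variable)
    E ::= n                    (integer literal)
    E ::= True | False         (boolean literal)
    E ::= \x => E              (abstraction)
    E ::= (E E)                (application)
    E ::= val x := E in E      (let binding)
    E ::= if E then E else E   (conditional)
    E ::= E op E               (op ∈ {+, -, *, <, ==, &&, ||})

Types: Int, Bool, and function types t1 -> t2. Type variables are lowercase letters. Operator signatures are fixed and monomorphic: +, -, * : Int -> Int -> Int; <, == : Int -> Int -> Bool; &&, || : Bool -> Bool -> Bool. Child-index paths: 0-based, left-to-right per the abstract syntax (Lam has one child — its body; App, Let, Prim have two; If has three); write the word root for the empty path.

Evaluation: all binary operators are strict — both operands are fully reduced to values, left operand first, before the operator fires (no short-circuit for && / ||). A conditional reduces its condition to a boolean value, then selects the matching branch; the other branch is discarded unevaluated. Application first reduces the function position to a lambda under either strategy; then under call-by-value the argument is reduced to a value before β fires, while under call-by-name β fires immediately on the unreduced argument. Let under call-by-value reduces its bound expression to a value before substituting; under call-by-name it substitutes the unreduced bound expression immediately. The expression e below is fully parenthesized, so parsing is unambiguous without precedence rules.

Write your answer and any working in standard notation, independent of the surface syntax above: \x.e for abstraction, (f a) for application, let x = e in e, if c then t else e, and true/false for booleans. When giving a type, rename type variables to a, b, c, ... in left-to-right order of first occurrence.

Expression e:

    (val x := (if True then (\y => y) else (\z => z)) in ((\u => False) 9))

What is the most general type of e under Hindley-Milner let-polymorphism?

Answer: Bool

Working:
  unify Bool ~ Bool
y : a
\y._ : a -> a
z : b
\z._ : b -> b
  unify a -> a ~ b -> b
  unify a ~ b
  unify b ~ b
let x : forall. b -> b
\u._ : c -> Bool
  unify c -> Bool ~ Int -> d
  unify c ~ Int
  unify Bool ~ d
_ _ : Bool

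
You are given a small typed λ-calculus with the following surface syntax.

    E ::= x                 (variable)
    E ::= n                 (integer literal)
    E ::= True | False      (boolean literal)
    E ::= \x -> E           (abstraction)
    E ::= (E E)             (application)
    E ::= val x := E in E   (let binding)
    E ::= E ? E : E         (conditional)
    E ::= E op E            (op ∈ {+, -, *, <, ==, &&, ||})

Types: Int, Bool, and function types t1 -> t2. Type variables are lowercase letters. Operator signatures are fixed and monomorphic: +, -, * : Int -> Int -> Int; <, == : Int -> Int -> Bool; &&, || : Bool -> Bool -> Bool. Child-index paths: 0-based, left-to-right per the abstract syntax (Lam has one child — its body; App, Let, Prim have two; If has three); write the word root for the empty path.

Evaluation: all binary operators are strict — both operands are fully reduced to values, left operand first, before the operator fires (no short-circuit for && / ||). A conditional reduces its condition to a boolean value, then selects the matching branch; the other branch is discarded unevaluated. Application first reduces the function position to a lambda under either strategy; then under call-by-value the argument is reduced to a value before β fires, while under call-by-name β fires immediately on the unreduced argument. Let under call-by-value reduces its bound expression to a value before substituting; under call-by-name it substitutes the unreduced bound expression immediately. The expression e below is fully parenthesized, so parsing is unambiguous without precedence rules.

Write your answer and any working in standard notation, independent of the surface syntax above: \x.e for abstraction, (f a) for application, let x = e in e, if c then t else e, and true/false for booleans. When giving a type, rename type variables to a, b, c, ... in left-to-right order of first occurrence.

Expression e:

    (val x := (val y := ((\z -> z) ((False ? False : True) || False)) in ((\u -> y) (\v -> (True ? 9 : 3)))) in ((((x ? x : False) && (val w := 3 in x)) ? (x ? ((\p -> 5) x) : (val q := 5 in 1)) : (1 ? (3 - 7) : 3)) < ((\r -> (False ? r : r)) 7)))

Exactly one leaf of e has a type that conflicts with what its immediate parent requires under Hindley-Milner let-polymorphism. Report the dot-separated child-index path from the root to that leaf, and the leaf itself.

Working:
z : a
\z._ : a -> a
  unify Bool ~ Bool
  unify Bool ~ Bool
  unify Bool ~ Bool
  unify Bool ~ Bool
  unify a -> a ~ Bool -> b
  unify a ~ Bool
  unify Bool ~ b
_ _ : Bool
let y : Bool
y : Bool
\u._ : c -> Bool
  unify Bool ~ Bool
  unify Int ~ Int
\v._ : d -> Int
  unify c -> Bool ~ (d -> Int) -> e
  unify c ~ d -> Int
  unify Bool ~ e
_ _ : Bool
let x : Bool
x : Bool
  unify Bool ~ Bool
x : Bool
  unify Bool ~ Bool
  unify Bool ~ Bool
let w : Int
x : Bool
  unify Bool ~ Bool
  unify Bool ~ Bool
x : Bool
  unify Bool ~ Bool
\p._ : f -> Int
x : Bool
  unify f -> Int ~ Bool -> g
  unify f ~ Bool
  unify Int ~ g
_ _ : Int
let q : Int
  unify Int ~ Int
  unify Int ~ Bool
  FAIL: mismatch Int ~ Bool

Answer: 1.0.2.0 : 1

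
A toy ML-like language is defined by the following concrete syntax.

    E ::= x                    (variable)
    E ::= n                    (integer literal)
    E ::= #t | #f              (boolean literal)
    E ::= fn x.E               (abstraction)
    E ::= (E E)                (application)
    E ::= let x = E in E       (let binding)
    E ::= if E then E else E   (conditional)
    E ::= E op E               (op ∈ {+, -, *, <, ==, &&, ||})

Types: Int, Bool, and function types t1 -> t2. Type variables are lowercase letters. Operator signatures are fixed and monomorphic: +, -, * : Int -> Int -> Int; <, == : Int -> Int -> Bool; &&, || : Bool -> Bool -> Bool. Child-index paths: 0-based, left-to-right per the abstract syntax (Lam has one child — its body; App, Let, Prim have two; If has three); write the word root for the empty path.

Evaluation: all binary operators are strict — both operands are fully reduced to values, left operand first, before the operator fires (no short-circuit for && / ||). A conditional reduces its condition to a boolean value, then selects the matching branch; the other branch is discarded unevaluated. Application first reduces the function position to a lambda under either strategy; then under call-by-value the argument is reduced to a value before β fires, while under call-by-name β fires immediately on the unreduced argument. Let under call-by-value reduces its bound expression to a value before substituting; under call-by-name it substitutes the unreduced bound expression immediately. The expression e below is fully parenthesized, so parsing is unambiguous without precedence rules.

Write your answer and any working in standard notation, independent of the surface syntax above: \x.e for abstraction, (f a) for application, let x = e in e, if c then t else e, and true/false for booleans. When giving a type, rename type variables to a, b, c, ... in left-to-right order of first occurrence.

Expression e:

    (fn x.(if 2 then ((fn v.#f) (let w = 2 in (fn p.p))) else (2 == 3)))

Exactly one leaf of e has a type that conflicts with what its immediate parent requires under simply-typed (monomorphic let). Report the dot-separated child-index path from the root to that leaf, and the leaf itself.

Answer: 0.0 : 2

Working:
  unify Int ~ Bool
  FAIL: mismatch Int ~ Bool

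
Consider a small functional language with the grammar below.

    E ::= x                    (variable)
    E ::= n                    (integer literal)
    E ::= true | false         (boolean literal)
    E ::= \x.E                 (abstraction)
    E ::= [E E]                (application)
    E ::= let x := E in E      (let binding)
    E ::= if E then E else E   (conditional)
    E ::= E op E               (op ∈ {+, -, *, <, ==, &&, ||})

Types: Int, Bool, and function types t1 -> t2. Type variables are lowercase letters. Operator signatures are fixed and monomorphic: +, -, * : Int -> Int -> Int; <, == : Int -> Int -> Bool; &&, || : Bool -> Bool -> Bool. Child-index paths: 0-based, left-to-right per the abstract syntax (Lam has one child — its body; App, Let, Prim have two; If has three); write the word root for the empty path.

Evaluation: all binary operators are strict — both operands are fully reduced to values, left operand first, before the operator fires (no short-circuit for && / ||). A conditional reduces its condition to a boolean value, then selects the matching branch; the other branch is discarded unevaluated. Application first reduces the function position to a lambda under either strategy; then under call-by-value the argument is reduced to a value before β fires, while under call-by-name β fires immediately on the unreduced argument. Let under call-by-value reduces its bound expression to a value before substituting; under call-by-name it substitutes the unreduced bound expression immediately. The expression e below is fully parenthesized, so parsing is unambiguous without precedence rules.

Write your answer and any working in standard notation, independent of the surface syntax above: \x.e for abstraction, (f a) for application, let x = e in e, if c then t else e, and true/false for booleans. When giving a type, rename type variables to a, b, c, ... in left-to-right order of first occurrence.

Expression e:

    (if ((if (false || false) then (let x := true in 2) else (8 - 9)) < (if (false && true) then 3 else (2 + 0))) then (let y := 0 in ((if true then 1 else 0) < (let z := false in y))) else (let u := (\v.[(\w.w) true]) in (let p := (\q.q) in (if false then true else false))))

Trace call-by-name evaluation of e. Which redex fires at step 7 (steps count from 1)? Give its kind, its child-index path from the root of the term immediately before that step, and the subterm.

Derivation:
step 0: (if ((if (false || false) then (let x = true in 2) else (8 - 9)) < (if (false && true) then 3 else (2 + 0))) then (let y = 0 in ((if true then 1 else 0) < (let z = false in y))) else (let u = (\v.((\w.w) true)) in (let p = (\q.q) in (if false then true else false))))
step 1: [delta@0.0.0] (if ((if false then (let x = true in 2) else (8 - 9)) < (if (false && true) then 3 else (2 + 0))) then (let y = 0 in ((if true then 1 else 0) < (let z = false in y))) else (let u = (\v.((\w.w) true)) in (let p = (\q.q) in (if false then true else false))))
step 2: [if@0.0] (if ((8 - 9) < (if (false && true) then 3 else (2 + 0))) then (let y = 0 in ((if true then 1 else 0) < (let z = false in y))) else (let u = (\v.((\w.w) true)) in (let p = (\q.q) in (if false then true else false))))
step 3: [delta@0.0] (if (-1 < (if (false && true) then 3 else (2 + 0))) then (let y = 0 in ((if true then 1 else 0) < (let z = false in y))) else (let u = (\v.((\w.w) true)) in (let p = (\q.q) in (if false then true else false))))
step 4: [delta@0.1.0] (if (-1 < (if false then 3 else (2 + 0))) then (let y = 0 in ((if true then 1 else 0) < (let z = false in y))) else (let u = (\v.((\w.w) true)) in (let p = (\q.q) in (if false then true else false))))
step 5: [if@0.1] (if (-1 < (2 + 0)) then (let y = 0 in ((if true then 1 else 0) < (let z = false in y))) else (let u = (\v.((\w.w) true)) in (let p = (\q.q) in (if false then true else false))))
step 6: [delta@0.1] (if (-1 < 2) then (let y = 0 in ((if true then 1 else 0) < (let z = false in y))) else (let u = (\v.((\w.w) true)) in (let p = (\q.q) in (if false then true else false))))
step 7: [delta@0] (if true then (let y = 0 in ((if true then 1 else 0) < (let z = false in y))) else (let u = (\v.((\w.w) true)) in (let p = (\q.q) in (if false then true else false))))

Answer: delta at 0 : (-1 < 2)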